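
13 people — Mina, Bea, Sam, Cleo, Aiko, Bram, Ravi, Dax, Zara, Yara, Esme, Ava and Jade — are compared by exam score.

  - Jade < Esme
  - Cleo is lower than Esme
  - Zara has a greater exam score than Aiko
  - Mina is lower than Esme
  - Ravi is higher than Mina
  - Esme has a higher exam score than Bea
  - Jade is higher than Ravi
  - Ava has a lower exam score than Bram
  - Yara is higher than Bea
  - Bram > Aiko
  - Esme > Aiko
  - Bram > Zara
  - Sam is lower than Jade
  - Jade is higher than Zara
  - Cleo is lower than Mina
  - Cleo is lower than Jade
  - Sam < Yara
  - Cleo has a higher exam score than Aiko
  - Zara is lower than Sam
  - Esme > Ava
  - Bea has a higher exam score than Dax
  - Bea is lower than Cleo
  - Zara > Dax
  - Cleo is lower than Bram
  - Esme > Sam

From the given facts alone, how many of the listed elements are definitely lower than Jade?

8

Directly below Jade: Cleo, Zara, Sam, Ravi.
One step further: Dax, Aiko, Bea, Mina (8 so far).
Nothing else is reachable below Jade; 8 in all.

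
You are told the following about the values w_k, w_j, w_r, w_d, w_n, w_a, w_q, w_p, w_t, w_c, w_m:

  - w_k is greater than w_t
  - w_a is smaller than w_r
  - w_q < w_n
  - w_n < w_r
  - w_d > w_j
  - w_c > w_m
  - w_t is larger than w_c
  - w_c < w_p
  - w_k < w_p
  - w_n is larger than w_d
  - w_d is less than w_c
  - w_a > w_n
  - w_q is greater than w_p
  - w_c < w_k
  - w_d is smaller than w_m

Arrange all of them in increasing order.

Nothing is placed below w_j, so it is least; from there w_j < w_d; w_d < w_m; w_m < w_c; w_c < w_t; w_t < w_k; w_k < w_p; w_p < w_q; w_q < w_n; w_n < w_a; w_a < w_r, each given directly.

w_j < w_d < w_m < w_c < w_t < w_k < w_p < w_q < w_n < w_a < w_r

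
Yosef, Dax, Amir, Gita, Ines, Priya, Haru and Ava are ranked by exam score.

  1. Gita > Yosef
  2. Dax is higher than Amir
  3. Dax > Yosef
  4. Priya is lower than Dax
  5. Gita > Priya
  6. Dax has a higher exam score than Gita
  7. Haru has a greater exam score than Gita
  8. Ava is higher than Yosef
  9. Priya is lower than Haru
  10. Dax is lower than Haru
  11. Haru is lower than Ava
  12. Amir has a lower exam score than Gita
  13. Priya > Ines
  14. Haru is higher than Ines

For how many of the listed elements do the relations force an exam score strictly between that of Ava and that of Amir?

The relations place Amir below Ava. An element lies strictly between them when it is forced above Amir and also forced below Ava.
Above Amir: {Gita, Dax, Haru}. Below Ava: {Ines, Priya, Yosef, Gita, Dax, Haru}.
Intersection: {Gita, Dax, Haru} — 3.

3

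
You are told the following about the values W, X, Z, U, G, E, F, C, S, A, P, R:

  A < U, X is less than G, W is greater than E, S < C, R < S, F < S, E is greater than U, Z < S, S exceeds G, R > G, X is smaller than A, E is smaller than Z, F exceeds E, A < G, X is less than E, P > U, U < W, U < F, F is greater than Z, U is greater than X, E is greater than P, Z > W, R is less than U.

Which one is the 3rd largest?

F

Chaining the given pairs: X < A < G < R < U < P < E < W < Z < F < S < C.
The 3rd largest is F.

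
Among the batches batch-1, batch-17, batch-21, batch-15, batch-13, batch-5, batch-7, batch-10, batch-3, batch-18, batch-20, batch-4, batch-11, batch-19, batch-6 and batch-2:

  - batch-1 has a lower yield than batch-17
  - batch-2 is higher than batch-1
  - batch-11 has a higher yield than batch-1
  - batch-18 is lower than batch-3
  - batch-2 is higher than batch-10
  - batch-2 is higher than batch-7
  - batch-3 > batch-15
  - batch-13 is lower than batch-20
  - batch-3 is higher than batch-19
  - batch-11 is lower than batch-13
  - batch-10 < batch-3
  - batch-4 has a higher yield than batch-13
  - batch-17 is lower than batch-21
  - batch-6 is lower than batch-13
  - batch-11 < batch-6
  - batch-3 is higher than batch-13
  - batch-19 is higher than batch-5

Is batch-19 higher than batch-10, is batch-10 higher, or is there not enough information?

Following every chain through batch-19: above batch-19 we get batch-3; below batch-19 we get batch-5.
batch-10 is not reached, and no chain runs the other way from batch-10 to batch-19.
So the given relations leave the order of batch-19 and batch-10 undetermined.

undetermined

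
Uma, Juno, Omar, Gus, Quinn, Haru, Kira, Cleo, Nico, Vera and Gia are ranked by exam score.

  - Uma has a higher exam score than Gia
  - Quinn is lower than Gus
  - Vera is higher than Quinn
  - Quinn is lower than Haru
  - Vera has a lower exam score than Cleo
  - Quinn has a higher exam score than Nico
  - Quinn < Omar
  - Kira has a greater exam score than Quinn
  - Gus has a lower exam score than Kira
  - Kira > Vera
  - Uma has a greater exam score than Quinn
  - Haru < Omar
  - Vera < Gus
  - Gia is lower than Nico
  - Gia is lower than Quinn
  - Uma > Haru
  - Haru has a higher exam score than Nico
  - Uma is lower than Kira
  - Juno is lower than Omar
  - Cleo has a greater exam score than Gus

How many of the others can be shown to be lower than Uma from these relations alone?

4

The elements the relations force below Uma are Gia, Nico, Quinn, Haru — no chain reaches any other.
That is 4.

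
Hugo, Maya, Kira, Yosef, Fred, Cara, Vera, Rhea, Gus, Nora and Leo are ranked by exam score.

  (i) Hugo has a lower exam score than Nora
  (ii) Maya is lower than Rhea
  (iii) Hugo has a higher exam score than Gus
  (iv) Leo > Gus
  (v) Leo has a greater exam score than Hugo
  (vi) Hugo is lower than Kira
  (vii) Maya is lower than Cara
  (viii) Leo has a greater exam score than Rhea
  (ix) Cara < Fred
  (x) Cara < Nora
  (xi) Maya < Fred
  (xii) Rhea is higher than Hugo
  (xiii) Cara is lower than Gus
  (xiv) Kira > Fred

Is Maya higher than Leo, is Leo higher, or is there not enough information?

Maya < Cara and Cara < Gus give Maya < Gus.
With Gus < Hugo: Maya < Cara < Gus < Hugo.
With Hugo < Rhea: Maya < Cara < Gus < Hugo < Rhea.
With Rhea < Leo: Maya < Cara < Gus < Hugo < Rhea < Leo.
So Leo is higher.

Leo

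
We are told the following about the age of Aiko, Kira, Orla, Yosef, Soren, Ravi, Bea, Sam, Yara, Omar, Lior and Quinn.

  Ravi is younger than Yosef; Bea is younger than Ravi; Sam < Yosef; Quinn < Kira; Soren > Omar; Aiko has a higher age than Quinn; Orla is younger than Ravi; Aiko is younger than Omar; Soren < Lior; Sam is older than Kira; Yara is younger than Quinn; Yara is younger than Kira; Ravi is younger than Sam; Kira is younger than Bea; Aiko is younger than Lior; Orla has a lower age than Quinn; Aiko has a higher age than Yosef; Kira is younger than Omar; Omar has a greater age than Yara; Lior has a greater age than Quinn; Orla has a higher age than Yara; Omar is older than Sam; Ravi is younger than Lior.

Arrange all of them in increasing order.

Nothing is placed below Yara, so it is least; from there Yara < Orla; Orla < Quinn; Quinn < Kira; Kira < Bea; Bea < Ravi; Ravi < Sam; Sam < Yosef; Yosef < Aiko; Aiko < Omar; Omar < Soren; Soren < Lior, each given directly.

Yara < Orla < Quinn < Kira < Bea < Ravi < Sam < Yosef < Aiko < Omar < Soren < Lior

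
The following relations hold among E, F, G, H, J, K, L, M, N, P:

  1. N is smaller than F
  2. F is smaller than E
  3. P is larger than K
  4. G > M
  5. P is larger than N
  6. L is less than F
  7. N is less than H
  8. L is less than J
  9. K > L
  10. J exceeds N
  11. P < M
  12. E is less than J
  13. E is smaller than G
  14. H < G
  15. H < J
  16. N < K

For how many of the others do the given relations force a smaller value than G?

8

The elements the relations force below G are N, H, L, F, E, K, P, M — no chain reaches any other.
That is 8.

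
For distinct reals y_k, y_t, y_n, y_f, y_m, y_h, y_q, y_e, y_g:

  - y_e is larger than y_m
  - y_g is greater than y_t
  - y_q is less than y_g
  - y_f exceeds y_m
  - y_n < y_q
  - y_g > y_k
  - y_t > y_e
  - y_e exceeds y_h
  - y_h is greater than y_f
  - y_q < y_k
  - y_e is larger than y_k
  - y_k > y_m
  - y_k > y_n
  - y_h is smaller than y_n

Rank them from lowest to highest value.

Nothing is placed below y_m, so it is least; from there y_m < y_f; y_f < y_h; y_h < y_n; y_n < y_q; y_q < y_k; y_k < y_e; y_e < y_t; y_t < y_g, each given directly.

y_m < y_f < y_h < y_n < y_q < y_k < y_e < y_t < y_g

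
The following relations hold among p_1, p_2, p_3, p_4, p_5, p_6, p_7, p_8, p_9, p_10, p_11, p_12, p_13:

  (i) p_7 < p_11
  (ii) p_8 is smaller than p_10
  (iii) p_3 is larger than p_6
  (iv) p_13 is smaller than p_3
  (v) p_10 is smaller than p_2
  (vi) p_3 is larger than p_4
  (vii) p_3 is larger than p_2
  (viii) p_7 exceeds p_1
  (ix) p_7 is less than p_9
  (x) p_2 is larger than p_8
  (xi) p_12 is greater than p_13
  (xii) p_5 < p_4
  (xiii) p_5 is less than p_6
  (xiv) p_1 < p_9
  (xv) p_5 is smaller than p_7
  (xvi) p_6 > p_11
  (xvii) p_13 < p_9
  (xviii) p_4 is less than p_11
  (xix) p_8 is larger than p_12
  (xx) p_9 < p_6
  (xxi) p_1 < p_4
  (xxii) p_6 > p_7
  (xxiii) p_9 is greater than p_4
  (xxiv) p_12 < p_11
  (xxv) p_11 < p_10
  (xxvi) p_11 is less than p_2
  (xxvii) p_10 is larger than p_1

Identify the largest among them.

p_1 is not greatest since p_1 < p_4; p_13 is not greatest since p_13 < p_9; p_5 is not greatest since p_5 < p_4; p_7 is not greatest since p_7 < p_11; p_4 is not greatest since p_4 < p_9; p_12 is not greatest since p_12 < p_11; p_9 is not greatest since p_9 < p_6; p_11 is not greatest since p_11 < p_6; p_8 is not greatest since p_8 < p_10; p_10 is not greatest since p_10 < p_2; p_6 is not greatest since p_6 < p_3; p_2 is not greatest since p_2 < p_3.
Only p_3 has nothing above it, so p_3 is the largest.

p_3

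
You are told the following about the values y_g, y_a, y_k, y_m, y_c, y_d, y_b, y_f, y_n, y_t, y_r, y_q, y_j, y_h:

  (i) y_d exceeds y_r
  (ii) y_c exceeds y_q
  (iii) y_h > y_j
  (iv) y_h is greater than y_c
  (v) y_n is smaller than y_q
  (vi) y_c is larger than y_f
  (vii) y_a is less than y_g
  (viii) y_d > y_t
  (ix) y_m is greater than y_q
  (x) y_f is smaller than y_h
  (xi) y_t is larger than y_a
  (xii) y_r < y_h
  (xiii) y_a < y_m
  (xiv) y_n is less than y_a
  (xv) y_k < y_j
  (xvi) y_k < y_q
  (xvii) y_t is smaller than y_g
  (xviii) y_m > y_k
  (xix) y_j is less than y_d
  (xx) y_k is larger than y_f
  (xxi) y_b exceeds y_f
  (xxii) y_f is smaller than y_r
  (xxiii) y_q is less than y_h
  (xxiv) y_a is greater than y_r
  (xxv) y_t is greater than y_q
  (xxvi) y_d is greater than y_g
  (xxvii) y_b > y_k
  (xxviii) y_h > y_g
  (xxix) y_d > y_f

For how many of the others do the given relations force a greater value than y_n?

The elements the relations force above y_n are y_a, y_q, y_t, y_m, y_c, y_g, y_d, y_h — no chain reaches any other.
That is 8.

8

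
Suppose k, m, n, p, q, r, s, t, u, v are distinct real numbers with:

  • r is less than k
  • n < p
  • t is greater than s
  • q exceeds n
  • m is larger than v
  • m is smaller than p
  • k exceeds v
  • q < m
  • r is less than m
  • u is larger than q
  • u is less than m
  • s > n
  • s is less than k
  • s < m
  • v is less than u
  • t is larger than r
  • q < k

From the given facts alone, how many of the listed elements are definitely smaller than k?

5

The elements the relations force below k are n, s, r, v, q — no chain reaches any other.
That is 5.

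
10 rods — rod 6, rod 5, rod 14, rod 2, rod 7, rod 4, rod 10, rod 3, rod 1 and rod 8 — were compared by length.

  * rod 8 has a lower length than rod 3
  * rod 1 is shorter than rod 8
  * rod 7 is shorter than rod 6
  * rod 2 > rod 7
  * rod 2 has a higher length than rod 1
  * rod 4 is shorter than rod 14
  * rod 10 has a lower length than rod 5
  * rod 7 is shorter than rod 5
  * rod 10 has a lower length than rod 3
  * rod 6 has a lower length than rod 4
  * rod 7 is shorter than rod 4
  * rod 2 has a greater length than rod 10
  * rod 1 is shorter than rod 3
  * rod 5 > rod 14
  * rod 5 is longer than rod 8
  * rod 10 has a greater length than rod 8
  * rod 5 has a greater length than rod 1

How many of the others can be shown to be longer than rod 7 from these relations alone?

5

The elements the relations force above rod 7 are rod 6, rod 4, rod 14, rod 5, rod 2 — no chain reaches any other.
That is 5.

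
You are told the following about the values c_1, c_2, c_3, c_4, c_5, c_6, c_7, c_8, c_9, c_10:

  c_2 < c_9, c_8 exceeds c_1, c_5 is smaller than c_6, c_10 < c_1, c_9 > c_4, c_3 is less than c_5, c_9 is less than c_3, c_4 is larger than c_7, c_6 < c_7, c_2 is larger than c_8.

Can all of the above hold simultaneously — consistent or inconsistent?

inconsistent

Chaining the given relations yields c_9 < c_3 < c_5 < c_6 < c_7 < c_4, so c_9 < c_4. But one relation states c_4 < c_9. These cannot both hold.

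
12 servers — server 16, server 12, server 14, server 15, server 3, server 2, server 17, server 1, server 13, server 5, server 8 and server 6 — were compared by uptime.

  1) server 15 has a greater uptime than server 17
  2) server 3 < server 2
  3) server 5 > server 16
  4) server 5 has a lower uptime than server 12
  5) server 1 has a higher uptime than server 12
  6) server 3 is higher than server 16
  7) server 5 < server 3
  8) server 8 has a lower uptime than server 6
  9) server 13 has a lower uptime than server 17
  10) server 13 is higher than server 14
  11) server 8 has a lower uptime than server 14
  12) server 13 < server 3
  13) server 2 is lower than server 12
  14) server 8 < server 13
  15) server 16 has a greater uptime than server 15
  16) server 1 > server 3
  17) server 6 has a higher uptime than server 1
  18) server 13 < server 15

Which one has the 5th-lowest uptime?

Chaining the given pairs: server 8 < server 14 < server 13 < server 17 < server 15 < server 16 < server 5 < server 3 < server 2 < server 12 < server 1 < server 6.
The 5th smallest is server 15.

server 15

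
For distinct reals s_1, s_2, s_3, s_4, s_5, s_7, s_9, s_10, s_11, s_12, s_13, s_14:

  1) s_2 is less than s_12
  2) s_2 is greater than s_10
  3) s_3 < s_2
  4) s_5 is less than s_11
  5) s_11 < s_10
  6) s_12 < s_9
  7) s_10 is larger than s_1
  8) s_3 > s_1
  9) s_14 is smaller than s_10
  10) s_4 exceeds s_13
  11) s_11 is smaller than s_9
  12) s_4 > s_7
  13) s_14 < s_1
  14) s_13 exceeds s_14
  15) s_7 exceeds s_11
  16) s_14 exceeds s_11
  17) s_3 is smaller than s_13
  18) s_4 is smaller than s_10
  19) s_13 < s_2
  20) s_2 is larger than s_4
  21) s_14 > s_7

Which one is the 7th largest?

s_3

Chaining the given pairs: s_5 < s_11 < s_7 < s_14 < s_1 < s_3 < s_13 < s_4 < s_10 < s_2 < s_12 < s_9.
The 7th largest is s_3.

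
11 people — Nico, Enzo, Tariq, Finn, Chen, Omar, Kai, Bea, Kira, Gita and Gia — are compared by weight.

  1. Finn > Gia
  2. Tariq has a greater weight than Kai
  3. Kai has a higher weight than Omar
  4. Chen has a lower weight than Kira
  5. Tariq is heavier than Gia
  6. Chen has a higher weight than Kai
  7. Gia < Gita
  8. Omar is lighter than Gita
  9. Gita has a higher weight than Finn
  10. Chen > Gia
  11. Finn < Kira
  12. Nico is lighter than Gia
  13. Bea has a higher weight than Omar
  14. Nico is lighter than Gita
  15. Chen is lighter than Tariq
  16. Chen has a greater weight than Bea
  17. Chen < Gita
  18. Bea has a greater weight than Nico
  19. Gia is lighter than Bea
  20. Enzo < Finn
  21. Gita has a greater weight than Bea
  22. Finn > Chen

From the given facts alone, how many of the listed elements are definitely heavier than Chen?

4

From Chen the given relations immediately reach Finn, Gita, Kira, Tariq.
No other element is forced above Chen by the given relations, so the count is 4.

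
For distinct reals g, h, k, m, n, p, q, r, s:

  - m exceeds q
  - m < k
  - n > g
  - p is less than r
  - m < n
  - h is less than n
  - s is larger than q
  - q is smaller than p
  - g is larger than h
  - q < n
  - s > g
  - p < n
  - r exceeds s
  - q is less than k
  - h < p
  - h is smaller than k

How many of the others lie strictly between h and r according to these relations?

The relations place h below r. An element lies strictly between them when it is forced above h and also forced below r.
Above h: {p, g, s, n, k}. Below r: {q, p, g, s}.
Intersection: {p, g, s} — 3.

3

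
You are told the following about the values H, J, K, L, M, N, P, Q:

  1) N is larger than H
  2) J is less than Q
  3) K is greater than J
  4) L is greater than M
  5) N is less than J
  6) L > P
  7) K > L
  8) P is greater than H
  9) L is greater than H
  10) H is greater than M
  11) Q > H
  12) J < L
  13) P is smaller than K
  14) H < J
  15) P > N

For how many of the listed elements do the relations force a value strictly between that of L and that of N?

Chaining upward from N reaches: J, P, Q, K.
Chaining downward from L reaches: M, H, J, P.
Strictly between N and L are those in both lists: J, P — 2 elements.

2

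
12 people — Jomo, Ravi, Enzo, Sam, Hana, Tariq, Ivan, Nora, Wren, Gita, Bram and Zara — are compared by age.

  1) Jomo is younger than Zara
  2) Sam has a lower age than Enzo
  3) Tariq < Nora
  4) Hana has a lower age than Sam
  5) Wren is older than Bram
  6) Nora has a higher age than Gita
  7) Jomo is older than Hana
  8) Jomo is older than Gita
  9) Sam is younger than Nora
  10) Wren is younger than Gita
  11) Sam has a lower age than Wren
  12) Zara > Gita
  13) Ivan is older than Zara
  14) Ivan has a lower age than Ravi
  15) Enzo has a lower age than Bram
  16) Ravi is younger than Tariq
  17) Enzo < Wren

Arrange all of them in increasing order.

Hana < Sam < Enzo < Bram < Wren < Gita < Jomo < Zara < Ivan < Ravi < Tariq < Nora

Nothing is placed below Hana, so it is least; from there Hana < Sam; Sam < Enzo; Enzo < Bram; Bram < Wren; Wren < Gita; Gita < Jomo; Jomo < Zara; Zara < Ivan; Ivan < Ravi; Ravi < Tariq; Tariq < Nora, each given directly.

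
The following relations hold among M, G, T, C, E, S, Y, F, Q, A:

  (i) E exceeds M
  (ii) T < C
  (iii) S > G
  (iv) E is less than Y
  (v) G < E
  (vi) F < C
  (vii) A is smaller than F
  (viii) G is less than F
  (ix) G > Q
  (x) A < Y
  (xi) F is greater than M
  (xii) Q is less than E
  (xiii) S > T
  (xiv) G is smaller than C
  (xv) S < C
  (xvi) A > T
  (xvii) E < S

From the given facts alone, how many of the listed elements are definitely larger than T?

5

Directly above T: A, S, C.
One step further: F, Y (5 so far).
Nothing else is reachable above T; 5 in all.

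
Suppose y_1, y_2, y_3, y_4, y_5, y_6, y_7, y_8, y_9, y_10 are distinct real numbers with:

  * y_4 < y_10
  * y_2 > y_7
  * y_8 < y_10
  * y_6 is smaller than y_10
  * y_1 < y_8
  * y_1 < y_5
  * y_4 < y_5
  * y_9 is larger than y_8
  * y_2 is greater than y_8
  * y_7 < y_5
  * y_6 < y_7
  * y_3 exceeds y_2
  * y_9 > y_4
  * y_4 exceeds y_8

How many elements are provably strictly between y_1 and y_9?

Chaining upward from y_1 reaches: y_8, y_2, y_4, y_5, y_3, y_10.
Chaining downward from y_9 reaches: y_8, y_4.
Strictly between y_1 and y_9 are those in both lists: y_8, y_4 — 2 elements.

2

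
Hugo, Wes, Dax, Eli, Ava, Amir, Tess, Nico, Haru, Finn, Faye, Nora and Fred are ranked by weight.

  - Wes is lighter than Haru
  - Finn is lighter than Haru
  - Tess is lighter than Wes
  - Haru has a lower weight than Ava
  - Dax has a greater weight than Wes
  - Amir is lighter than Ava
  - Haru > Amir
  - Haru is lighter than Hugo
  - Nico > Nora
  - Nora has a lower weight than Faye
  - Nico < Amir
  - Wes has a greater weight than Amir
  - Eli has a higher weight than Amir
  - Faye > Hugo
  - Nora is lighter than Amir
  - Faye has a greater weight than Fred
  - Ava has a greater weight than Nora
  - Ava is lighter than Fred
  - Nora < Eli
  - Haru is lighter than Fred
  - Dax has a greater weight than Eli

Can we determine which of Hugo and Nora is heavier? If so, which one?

Nora < Nico < Amir < Wes < Haru < Hugo, by transitivity through Nico, Amir, Wes, Haru.
So Hugo is heavier.

Hugo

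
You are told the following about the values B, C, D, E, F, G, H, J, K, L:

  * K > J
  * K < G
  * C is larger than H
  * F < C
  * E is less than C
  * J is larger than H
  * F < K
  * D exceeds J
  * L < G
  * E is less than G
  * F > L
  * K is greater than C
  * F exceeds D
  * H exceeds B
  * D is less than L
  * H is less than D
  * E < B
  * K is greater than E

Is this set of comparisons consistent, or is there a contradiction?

consistent

Every relation is compatible with E < B < H < J < D < L < F < C < K < G; the set is consistent.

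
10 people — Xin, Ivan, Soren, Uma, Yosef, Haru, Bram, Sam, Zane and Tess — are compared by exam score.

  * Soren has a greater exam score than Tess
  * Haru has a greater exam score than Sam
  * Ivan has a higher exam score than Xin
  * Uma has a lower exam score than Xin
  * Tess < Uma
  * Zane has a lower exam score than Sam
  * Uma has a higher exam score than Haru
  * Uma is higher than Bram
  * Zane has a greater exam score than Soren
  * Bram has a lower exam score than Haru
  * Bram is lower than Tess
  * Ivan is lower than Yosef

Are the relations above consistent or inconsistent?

consistent

The single ordering Bram < Tess < Soren < Zane < Sam < Haru < Uma < Xin < Ivan < Yosef satisfies every listed relation, so no contradiction arises.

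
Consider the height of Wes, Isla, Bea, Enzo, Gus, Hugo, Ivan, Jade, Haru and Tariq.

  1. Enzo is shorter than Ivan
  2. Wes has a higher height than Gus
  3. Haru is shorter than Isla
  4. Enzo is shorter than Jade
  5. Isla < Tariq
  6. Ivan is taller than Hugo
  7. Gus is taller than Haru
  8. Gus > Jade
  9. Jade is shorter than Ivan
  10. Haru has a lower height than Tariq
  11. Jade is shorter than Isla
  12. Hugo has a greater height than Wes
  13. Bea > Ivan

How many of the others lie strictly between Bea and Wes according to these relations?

2

The relations place Wes below Bea. An element lies strictly between them when it is forced above Wes and also forced below Bea.
Above Wes: {Hugo, Ivan}. Below Bea: {Enzo, Jade, Haru, Gus, Hugo, Ivan}.
Intersection: {Hugo, Ivan} — 2.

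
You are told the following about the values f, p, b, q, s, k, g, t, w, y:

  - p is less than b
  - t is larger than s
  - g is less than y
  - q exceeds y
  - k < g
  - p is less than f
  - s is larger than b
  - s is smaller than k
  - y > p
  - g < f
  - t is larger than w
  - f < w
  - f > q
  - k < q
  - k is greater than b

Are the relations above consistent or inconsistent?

The single ordering p < b < s < k < g < y < q < f < w < t satisfies every listed relation, so no contradiction arises.

consistent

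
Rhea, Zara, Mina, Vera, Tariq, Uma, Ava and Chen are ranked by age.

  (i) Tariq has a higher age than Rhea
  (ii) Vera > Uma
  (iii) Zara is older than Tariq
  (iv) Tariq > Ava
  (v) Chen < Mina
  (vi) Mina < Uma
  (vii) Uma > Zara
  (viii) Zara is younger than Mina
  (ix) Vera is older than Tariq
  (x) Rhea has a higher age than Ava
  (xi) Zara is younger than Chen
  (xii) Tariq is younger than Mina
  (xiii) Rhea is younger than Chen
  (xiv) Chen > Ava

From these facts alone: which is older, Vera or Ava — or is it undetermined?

The relevant relations are Ava < Rhea; Rhea < Tariq; Tariq < Zara; Zara < Chen; Chen < Mina; Mina < Uma; Uma < Vera.
Together: Ava < Rhea < Tariq < Zara < Chen < Mina < Uma < Vera.
So Vera is older.

Vera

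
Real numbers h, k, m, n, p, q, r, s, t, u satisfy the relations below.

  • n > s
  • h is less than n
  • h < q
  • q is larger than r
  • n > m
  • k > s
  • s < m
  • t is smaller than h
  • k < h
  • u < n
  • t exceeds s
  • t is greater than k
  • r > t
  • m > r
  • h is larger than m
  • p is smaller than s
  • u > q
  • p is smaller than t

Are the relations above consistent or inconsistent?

Every relation is compatible with p < s < k < t < r < m < h < q < u < n; the set is consistent.

consistent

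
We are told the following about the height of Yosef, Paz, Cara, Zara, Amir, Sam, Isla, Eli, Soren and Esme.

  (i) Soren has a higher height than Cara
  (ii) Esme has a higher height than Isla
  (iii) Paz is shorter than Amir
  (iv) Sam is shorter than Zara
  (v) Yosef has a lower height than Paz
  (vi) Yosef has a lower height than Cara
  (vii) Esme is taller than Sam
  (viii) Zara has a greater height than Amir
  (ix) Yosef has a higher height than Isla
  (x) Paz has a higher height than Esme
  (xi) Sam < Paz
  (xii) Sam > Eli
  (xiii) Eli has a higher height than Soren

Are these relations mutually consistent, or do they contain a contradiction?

Every relation is compatible with Isla < Yosef < Cara < Soren < Eli < Sam < Esme < Paz < Amir < Zara; the set is consistent.

consistent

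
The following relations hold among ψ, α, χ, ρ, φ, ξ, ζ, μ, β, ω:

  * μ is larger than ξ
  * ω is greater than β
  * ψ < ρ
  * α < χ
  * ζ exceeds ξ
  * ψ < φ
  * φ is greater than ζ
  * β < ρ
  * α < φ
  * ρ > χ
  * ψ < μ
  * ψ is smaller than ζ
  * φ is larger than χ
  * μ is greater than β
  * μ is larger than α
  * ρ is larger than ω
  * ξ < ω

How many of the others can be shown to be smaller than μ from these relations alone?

Directly below μ: ψ, β, ξ, α.
Nothing else is reachable below μ; 4 in all.

4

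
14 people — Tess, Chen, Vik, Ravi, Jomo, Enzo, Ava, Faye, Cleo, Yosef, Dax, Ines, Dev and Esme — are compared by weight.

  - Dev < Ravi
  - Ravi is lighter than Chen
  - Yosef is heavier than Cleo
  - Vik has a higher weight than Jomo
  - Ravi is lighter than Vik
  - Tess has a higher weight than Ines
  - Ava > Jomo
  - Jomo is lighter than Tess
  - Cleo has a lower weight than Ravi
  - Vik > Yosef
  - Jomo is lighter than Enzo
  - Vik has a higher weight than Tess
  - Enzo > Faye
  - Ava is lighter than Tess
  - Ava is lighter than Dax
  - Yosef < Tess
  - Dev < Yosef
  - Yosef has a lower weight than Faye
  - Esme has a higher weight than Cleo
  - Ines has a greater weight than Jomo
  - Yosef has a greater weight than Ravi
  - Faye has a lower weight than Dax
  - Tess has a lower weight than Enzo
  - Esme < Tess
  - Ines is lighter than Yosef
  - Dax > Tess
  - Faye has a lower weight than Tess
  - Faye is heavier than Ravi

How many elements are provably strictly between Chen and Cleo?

The relations place Cleo below Chen. An element lies strictly between them when it is forced above Cleo and also forced below Chen.
Above Cleo: {Ravi, Yosef, Faye, Esme, Tess, Enzo, Vik, Dax}. Below Chen: {Dev, Ravi}.
Intersection: {Ravi} — 1.

1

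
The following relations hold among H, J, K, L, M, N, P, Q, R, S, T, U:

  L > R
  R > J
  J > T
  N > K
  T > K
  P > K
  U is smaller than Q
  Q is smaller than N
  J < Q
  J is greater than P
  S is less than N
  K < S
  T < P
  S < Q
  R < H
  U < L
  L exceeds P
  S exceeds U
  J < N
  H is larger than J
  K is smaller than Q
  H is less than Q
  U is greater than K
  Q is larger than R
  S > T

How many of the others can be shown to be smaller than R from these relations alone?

4

Directly below R: J.
One step further: T, P (3 so far).
One step further: K (4 so far).
No other element is forced below R by the given relations, so the count is 4.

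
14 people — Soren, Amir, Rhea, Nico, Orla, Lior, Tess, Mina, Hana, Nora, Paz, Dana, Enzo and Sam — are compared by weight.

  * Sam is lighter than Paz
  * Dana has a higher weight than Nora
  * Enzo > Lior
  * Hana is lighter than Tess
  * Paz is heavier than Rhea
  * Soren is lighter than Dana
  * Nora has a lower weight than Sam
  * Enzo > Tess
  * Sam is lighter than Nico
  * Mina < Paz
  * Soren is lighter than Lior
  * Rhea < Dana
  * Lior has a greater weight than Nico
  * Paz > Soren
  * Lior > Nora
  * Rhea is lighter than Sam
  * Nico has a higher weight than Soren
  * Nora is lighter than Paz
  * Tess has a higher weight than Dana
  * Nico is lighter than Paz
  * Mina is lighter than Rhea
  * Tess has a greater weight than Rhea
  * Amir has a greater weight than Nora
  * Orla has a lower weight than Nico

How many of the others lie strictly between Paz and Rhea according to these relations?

The relations place Rhea below Paz. An element lies strictly between them when it is forced above Rhea and also forced below Paz.
Above Rhea: {Dana, Sam, Nico, Lior, Tess, Enzo}. Below Paz: {Soren, Nora, Mina, Orla, Sam, Nico}.
Intersection: {Sam, Nico} — 2.

2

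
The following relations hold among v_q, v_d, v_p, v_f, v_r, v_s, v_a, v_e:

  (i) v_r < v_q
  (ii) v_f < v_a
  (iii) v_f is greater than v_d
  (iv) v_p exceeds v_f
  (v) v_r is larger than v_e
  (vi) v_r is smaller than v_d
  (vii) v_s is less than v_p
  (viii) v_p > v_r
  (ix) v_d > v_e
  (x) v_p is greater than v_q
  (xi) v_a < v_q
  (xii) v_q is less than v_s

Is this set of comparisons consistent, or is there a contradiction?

Every relation is compatible with v_e < v_r < v_d < v_f < v_a < v_q < v_s < v_p; the set is consistent.

consistent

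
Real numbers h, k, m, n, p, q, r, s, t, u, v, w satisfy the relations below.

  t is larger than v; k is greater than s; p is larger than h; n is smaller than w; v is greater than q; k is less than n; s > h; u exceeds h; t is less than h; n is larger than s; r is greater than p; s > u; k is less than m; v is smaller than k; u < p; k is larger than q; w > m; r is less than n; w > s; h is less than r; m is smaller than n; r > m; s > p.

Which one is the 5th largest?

k

The consecutive relations fix a unique order: q < v < t < h < u < p < s < k < m < r < n < w.
Counting 5 from the largest end gives k.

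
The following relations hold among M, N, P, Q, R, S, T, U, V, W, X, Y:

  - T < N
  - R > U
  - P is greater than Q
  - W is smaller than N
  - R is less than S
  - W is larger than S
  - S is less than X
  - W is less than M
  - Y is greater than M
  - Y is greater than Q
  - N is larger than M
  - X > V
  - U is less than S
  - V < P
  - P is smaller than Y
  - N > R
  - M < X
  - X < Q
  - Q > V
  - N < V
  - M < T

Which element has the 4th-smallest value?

W

Piecing the relations together gives one ordering: U < R < S < W < M < T < N < V < X < Q < P < Y.
Counting 4 from the smallest end gives W.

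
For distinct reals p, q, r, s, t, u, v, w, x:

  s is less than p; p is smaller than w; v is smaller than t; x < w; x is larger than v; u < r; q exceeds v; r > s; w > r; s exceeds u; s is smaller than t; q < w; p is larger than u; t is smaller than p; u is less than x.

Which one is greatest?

w

u is not greatest since u < x; v is not greatest since v < x; s is not greatest since s < p; t is not greatest since t < p; p is not greatest since p < w; r is not greatest since r < w; q is not greatest since q < w; x is not greatest since x < w.
Only w has nothing above it, so w is the greatest.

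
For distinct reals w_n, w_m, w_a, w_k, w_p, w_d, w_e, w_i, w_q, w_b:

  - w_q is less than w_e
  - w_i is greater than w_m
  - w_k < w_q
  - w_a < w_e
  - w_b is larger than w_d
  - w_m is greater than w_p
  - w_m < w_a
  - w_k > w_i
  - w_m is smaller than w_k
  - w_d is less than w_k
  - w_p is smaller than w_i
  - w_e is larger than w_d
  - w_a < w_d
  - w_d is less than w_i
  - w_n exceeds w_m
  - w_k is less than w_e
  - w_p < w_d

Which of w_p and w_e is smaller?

w_p

The relevant relations are w_p < w_m; w_m < w_a; w_a < w_d; w_d < w_i; w_i < w_k; w_k < w_q; w_q < w_e.
Chaining these gives w_p < w_m < w_a < w_d < w_i < w_k < w_q < w_e.
So w_p < w_e; w_p is the smaller of the two.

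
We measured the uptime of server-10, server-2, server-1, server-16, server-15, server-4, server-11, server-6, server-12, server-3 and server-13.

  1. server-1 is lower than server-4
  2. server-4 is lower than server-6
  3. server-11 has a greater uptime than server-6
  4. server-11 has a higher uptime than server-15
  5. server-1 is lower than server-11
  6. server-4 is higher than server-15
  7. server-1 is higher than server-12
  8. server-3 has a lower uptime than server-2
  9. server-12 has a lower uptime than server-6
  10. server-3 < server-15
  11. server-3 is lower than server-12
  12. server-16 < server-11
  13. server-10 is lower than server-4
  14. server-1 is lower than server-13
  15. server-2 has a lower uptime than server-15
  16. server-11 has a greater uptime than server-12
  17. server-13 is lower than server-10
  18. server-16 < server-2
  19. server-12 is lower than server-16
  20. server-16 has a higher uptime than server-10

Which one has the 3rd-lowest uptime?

Piecing the relations together gives one ordering: server-3 < server-12 < server-1 < server-13 < server-10 < server-16 < server-2 < server-15 < server-4 < server-6 < server-11.
Counting 3 from the smallest end gives server-1.

server-1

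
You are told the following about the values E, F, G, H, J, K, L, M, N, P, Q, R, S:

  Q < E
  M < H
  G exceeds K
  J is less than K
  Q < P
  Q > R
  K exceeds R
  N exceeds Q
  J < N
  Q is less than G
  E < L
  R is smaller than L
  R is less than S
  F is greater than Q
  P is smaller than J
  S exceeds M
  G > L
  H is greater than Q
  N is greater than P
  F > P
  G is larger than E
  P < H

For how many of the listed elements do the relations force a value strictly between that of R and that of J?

2

The relations place R below J. An element lies strictly between them when it is forced above R and also forced below J.
Above R: {Q, P, E, F, L, S, K, H, G, N}. Below J: {Q, P}.
Intersection: {Q, P} — 2.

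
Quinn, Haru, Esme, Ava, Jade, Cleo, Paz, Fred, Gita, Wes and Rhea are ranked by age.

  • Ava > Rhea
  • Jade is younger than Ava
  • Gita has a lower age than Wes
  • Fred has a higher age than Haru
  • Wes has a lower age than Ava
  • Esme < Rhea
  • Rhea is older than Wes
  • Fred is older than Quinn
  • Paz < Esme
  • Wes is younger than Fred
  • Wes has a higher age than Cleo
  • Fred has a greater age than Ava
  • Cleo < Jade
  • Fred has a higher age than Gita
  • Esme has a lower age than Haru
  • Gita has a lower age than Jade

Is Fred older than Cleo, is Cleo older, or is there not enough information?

Cleo < Wes and Wes < Rhea give Cleo < Rhea.
Then Rhea < Ava extends the chain to Ava.
Then Ava < Fred extends the chain to Fred.
So Fred is older.

Fred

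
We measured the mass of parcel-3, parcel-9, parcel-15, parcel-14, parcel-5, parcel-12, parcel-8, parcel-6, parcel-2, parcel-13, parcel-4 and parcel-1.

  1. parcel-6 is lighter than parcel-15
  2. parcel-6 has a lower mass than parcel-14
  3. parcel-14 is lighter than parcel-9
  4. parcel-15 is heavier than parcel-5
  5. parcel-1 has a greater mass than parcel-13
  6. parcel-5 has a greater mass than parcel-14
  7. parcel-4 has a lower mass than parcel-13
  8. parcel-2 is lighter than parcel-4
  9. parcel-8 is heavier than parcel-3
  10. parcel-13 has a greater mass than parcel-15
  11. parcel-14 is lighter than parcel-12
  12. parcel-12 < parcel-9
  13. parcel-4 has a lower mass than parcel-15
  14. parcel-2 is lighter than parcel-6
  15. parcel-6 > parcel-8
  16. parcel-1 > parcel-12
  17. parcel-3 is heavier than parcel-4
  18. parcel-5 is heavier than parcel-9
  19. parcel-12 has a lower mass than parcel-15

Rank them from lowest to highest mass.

Each adjacent pair is fixed by a given relation: parcel-2 < parcel-4; parcel-4 < parcel-3; parcel-3 < parcel-8; parcel-8 < parcel-6; parcel-6 < parcel-14; parcel-14 < parcel-12; parcel-12 < parcel-9; parcel-9 < parcel-5; parcel-5 < parcel-15; parcel-15 < parcel-13; parcel-13 < parcel-1. Chaining them end to end gives the full order.

parcel-2 < parcel-4 < parcel-3 < parcel-8 < parcel-6 < parcel-14 < parcel-12 < parcel-9 < parcel-5 < parcel-15 < parcel-13 < parcel-1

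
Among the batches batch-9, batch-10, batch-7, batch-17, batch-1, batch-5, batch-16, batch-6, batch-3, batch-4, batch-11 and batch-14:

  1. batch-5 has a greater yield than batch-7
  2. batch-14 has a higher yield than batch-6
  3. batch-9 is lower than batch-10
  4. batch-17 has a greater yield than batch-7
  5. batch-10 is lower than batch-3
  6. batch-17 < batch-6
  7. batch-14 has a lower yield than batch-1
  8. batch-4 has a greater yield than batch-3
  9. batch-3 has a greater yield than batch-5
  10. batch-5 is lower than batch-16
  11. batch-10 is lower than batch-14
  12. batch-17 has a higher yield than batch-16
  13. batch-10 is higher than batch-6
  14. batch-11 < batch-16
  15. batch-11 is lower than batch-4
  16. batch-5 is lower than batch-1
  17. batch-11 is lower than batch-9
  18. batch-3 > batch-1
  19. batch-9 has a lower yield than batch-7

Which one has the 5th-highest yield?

Piecing the relations together gives one ordering: batch-11 < batch-9 < batch-7 < batch-5 < batch-16 < batch-17 < batch-6 < batch-10 < batch-14 < batch-1 < batch-3 < batch-4.
Counting 5 from the largest end gives batch-10.

batch-10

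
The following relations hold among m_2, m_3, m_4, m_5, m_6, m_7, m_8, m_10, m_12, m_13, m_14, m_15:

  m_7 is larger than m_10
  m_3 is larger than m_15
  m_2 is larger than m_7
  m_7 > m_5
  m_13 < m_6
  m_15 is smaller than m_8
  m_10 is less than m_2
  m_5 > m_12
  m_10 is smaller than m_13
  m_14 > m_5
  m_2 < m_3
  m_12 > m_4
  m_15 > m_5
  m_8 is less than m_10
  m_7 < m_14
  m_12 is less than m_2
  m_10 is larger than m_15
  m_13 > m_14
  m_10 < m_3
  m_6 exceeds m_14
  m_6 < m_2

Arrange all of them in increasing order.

m_4 < m_12 < m_5 < m_15 < m_8 < m_10 < m_7 < m_14 < m_13 < m_6 < m_2 < m_3

Each adjacent pair is fixed by a given relation: m_4 < m_12; m_12 < m_5; m_5 < m_15; m_15 < m_8; m_8 < m_10; m_10 < m_7; m_7 < m_14; m_14 < m_13; m_13 < m_6; m_6 < m_2; m_2 < m_3. Chaining them end to end gives the full order.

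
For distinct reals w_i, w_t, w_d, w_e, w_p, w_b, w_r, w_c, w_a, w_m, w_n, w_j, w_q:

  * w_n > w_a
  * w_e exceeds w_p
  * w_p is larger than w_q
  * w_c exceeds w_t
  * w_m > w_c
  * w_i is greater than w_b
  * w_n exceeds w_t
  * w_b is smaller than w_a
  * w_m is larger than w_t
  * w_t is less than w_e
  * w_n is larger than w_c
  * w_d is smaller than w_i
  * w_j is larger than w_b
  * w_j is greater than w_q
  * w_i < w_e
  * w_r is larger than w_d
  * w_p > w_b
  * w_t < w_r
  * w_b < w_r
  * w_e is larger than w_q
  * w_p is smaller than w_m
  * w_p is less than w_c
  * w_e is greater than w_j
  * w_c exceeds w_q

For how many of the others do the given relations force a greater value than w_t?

The elements the relations force above w_t are w_c, w_n, w_m, w_r, w_e — no chain reaches any other.
That is 5.

5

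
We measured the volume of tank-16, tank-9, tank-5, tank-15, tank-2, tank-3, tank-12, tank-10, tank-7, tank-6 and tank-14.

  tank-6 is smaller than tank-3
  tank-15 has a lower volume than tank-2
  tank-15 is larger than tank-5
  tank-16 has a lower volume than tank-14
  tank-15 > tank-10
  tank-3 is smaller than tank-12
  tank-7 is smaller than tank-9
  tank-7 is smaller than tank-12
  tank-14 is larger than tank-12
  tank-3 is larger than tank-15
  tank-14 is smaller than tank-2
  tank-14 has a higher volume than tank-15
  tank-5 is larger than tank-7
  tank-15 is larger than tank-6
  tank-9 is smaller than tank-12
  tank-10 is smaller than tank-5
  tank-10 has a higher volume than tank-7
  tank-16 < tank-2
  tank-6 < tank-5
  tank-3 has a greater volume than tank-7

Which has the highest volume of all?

tank-16 is not greatest since tank-16 < tank-2; tank-7 is not greatest since tank-7 < tank-10; tank-6 is not greatest since tank-6 < tank-5; tank-10 is not greatest since tank-10 < tank-5; tank-5 is not greatest since tank-5 < tank-15; tank-9 is not greatest since tank-9 < tank-12; tank-15 is not greatest since tank-15 < tank-3; tank-3 is not greatest since tank-3 < tank-12; tank-12 is not greatest since tank-12 < tank-14; tank-14 is not greatest since tank-14 < tank-2.
Only tank-2 has nothing above it, so tank-2 is the highest volume.

tank-2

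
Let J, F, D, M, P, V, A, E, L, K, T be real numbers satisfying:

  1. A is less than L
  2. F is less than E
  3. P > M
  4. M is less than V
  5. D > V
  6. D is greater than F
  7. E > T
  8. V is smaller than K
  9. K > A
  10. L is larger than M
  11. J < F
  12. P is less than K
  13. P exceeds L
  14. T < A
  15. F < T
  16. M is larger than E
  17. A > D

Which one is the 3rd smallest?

T

The consecutive relations fix a unique order: J < F < T < E < M < V < D < A < L < P < K.
The 3rd smallest is T.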